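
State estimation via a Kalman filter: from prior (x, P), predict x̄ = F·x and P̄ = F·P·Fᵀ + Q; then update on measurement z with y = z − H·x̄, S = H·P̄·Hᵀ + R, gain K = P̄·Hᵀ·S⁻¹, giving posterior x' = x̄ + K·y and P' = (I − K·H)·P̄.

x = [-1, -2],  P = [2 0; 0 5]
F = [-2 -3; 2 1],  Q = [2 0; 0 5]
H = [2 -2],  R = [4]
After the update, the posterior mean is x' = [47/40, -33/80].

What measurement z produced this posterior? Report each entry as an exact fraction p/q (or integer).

z = [3]

x̄ = F·x = [8, -4]
P̄ = F·P·Fᵀ + Q = [55 -23; -23 18]
S = H·P̄·Hᵀ + R = [480]
K = P̄·Hᵀ·S⁻¹ = [13/40; -41/240]
x' − x̄ = [-273/40, 287/80] = K·y
y = (KᵀK)⁻¹·Kᵀ·(x' − x̄) = [-21]
z = y + H·x̄ = [-21] + [24] = [3]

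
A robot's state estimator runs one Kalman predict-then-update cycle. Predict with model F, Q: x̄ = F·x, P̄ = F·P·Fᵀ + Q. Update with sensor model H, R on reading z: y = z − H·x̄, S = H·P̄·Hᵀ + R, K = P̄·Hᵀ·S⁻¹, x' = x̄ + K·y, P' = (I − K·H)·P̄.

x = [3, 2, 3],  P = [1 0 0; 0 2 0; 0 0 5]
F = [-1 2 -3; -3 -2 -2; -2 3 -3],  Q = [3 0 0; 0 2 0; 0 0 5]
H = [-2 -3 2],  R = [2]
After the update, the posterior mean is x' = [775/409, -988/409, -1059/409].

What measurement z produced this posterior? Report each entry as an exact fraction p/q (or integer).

z = [-2]

x̄ = F·x = [-8, -19, -9]
P̄ = F·P·Fᵀ + Q = [57 25 59; 25 39 24; 59 24 72]
S = H·P̄·Hᵀ + R = [409]
K = P̄·Hᵀ·S⁻¹ = [-71/409; -119/409; -46/409]
x' − x̄ = [4047/409, 6783/409, 2622/409] = K·y
y = (KᵀK)⁻¹·Kᵀ·(x' − x̄) = [-57]
z = y + H·x̄ = [-57] + [55] = [-2]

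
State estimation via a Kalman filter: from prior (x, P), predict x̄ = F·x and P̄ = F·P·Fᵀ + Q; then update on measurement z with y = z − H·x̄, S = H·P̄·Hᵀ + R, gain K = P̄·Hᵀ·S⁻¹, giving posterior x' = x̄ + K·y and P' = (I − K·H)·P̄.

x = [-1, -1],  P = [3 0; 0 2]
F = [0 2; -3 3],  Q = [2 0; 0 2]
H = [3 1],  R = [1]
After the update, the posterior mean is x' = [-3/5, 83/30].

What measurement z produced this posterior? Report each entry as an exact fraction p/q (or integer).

z = [1]

x̄ = F·x = [-2, 0]
P̄ = F·P·Fᵀ + Q = [10 12; 12 47]
S = H·P̄·Hᵀ + R = [210]
K = P̄·Hᵀ·S⁻¹ = [1/5; 83/210]
x' − x̄ = [7/5, 83/30] = K·y
y = (KᵀK)⁻¹·Kᵀ·(x' − x̄) = [7]
z = y + H·x̄ = [7] + [-6] = [1]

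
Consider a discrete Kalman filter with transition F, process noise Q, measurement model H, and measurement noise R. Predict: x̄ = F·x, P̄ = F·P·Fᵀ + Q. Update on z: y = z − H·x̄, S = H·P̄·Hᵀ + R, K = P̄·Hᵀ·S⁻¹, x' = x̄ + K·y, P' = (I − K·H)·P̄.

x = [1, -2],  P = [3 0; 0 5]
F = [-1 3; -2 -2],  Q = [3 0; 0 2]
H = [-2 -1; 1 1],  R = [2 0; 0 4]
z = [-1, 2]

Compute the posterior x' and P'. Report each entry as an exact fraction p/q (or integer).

x̄ = F·x = [-7, 2]
P̄ = F·P·Fᵀ + Q = [51 -24; -24 34]
y = z − H·x̄ = [-13, 7]
S = H·P̄·Hᵀ + R = [144 -64; -64 41]
K = P̄·Hᵀ·S⁻¹ = [-735/904 -69/113; 607/904 146/113]
x' = x̄ + K·y = [-637/904, 2093/904]
P' = (I − K·H)·P̄ = [1839/452 -2943/452; -2943/452 5279/452]

x' = [-637/904, 2093/904]
P' = [1839/452 -2943/452; -2943/452 5279/452]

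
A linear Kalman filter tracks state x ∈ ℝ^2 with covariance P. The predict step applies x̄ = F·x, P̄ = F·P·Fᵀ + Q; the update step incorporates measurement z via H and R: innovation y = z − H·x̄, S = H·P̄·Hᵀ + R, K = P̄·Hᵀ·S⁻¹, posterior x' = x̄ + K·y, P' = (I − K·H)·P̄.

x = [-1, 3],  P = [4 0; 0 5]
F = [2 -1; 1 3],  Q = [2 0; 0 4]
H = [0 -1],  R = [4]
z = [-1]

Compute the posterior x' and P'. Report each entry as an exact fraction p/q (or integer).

x̄ = F·x = [-5, 8]
P̄ = F·P·Fᵀ + Q = [23 -7; -7 53]
y = z − H·x̄ = [7]
S = H·P̄·Hᵀ + R = [57]
K = P̄·Hᵀ·S⁻¹ = [7/57; -53/57]
x' = x̄ + K·y = [-236/57, 85/57]
P' = (I − K·H)·P̄ = [1262/57 -28/57; -28/57 212/57]

x' = [-236/57, 85/57]
P' = [1262/57 -28/57; -28/57 212/57]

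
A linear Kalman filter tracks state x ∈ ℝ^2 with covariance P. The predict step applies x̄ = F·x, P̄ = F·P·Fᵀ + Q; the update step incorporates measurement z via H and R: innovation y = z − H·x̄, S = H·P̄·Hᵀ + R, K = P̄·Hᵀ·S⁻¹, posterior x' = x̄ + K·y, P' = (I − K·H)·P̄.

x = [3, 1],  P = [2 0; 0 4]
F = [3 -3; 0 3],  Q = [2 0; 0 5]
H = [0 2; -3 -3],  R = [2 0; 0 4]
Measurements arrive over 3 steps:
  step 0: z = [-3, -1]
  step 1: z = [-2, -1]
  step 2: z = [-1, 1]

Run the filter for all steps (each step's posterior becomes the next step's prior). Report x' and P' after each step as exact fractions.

step 0: x̄ = F·x = [6, 3]
step 0: P̄ = F·P·Fᵀ + Q = [56 -36; -36 41]
step 0: y = z − H·x̄ = [-9, 26]
step 0: S = H·P̄·Hᵀ + R = [166 -30; -30 229]
step 0: K = P̄·Hᵀ·S⁻¹ = [-9144/18557 -6060/18557; 9164/18557 -15/18557]
step 0: x' = x̄ + K·y = [5154/2651, -3885/2651]
step 0: P' = (I − K·H)·P̄ = [17224/18557 -9144/18557; -9144/18557 9164/18557]
step 1: x̄ = F·x = [27117/2651, -11655/2651]
step 1: P̄ = F·P·Fᵀ + Q = [439198/18557 -164772/18557; -164772/18557 175261/18557]
step 1: y = z − H·x̄ = [18008/2651, 43735/2651]
step 1: S = H·P̄·Hᵀ + R = [738158/18557 -62934/18557; -62934/18557 2638463/18557]
step 1: K = P̄·Hᵀ·S⁻¹ = [-24823566/52369507 -16932930/52369507; 24865522/52369507 -31467/52369507]
step 1: x' = x̄ + K·y = [87710091/52369507, -61850054/52369507]
step 1: P' = (I − K·H)·P̄ = [47400806/52369507 -24823566/52369507; -24823566/52369507 24865522/52369507]
step 2: x̄ = F·x = [448680435/52369507, -185550162/52369507]
step 2: P̄ = F·P·Fᵀ + Q = [1201960154/52369507 -447201792/52369507; -447201792/52369507 485637233/52369507]
step 2: y = z − H·x̄ = [318730817/52369507, 841760326/52369507]
step 2: S = H·P̄·Hᵀ + R = [2047287946/52369507 -230612646/52369507; -230612646/52369507 7348222255/52369507]
step 2: K = P̄·Hᵀ·S⁻¹ = [-6157683594/13011340441 -4202553030/13011340441; 6171660118/13011340441 -10482393/13011340441]
step 2: x' = x̄ + K·y = [6449324751/13011340441, -8707008022/13011340441]
step 2: P' = (I − K·H)·P̄ = [11761087634/13011340441 -6157683594/13011340441; -6157683594/13011340441 6171660118/13011340441]

step 0: x' = [5154/2651, -3885/2651], P' = [17224/18557 -9144/18557; -9144/18557 9164/18557]
step 1: x' = [87710091/52369507, -61850054/52369507], P' = [47400806/52369507 -24823566/52369507; -24823566/52369507 24865522/52369507]
step 2: x' = [6449324751/13011340441, -8707008022/13011340441], P' = [11761087634/13011340441 -6157683594/13011340441; -6157683594/13011340441 6171660118/13011340441]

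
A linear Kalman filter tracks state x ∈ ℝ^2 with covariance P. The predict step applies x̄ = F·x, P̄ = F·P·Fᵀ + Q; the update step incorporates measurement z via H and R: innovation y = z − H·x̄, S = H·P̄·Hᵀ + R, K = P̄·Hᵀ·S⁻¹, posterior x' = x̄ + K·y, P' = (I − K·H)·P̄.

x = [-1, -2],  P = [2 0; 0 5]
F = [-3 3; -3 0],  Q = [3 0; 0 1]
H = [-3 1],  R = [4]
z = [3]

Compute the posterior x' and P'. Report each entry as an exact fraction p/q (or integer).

x' = [93/509, 1842/509]
P' = [1194/509 2862/509; 2862/509 8446/509]

x̄ = F·x = [-3, 3]
P̄ = F·P·Fᵀ + Q = [66 18; 18 19]
y = z − H·x̄ = [-9]
S = H·P̄·Hᵀ + R = [509]
K = P̄·Hᵀ·S⁻¹ = [-180/509; -35/509]
x' = x̄ + K·y = [93/509, 1842/509]
P' = (I − K·H)·P̄ = [1194/509 2862/509; 2862/509 8446/509]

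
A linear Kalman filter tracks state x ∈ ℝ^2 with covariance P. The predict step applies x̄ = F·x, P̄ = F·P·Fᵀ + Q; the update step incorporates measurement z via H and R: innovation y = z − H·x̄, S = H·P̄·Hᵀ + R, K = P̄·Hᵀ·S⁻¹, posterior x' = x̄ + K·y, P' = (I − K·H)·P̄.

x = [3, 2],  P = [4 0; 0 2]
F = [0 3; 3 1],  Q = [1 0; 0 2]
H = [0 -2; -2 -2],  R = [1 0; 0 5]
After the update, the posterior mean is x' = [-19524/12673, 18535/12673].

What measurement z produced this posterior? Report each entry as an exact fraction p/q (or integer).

x̄ = F·x = [6, 11]
P̄ = F·P·Fᵀ + Q = [19 6; 6 40]
S = H·P̄·Hᵀ + R = [161 184; 184 289]
K = P̄·Hᵀ·S⁻¹ = [5732/12673 -254/551; -6192/12673 -4/551]
x' − x̄ = [-95562/12673, -120868/12673] = K·y
y = (KᵀK)⁻¹·Kᵀ·(x' − x̄) = [19, 35]
z = y + H·x̄ = [19, 35] + [-22, -34] = [-3, 1]

z = [-3, 1]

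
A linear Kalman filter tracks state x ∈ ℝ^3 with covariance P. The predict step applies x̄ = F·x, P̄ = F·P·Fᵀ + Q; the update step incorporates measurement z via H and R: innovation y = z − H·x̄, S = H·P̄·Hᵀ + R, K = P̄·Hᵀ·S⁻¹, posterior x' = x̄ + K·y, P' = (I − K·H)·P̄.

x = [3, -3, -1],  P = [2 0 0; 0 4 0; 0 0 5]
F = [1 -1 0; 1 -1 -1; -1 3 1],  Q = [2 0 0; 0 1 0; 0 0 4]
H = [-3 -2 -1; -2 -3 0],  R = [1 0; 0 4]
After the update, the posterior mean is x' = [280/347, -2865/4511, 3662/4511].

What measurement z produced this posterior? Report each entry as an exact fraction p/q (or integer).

z = [-2, 1]

x̄ = F·x = [6, 7, -13]
P̄ = F·P·Fᵀ + Q = [8 6 -14; 6 12 -19; -14 -19 47]
S = H·P̄·Hᵀ + R = [80 113; 113 216]
K = P̄·Hᵀ·S⁻¹ = [-70/347 -18/347; 456/4511 -1241/4511; -2477/4511 3071/4511]
x' − x̄ = [-1802/347, -34442/4511, 62305/4511] = K·y
y = (KᵀK)⁻¹·Kᵀ·(x' − x̄) = [17, 34]
z = y + H·x̄ = [17, 34] + [-19, -33] = [-2, 1]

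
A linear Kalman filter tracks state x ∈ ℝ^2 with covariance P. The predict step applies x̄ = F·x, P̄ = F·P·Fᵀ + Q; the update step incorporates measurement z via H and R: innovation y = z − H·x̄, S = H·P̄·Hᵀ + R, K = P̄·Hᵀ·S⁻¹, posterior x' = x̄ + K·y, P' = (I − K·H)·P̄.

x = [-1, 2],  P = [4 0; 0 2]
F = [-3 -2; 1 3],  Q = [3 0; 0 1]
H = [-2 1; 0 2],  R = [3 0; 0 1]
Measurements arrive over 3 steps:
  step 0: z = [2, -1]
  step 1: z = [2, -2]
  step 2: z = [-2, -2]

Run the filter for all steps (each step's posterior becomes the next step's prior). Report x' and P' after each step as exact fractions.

step 0: x' = [-608/619, -2983/8666], P' = [479/619 67/619; 67/619 2089/8666]
step 1: x' = [-157444/149103, -128897/149103], P' = [3874744/5516811 418298/5516811; 418298/5516811 1213819/5516811]
step 2: x' = [2003497800/3107621983, -3311479457/3107621983], P' = [2178672157/3107621983 236363684/3107621983; 236363684/3107621983 682255054/3107621983]

step 0: x̄ = F·x = [-1, 5]
step 0: P̄ = F·P·Fᵀ + Q = [47 -24; -24 23]
step 0: y = z − H·x̄ = [-5, -11]
step 0: S = H·P̄·Hᵀ + R = [310 142; 142 93]
step 0: K = P̄·Hᵀ·S⁻¹ = [-297/619 134/619; 71/8666 2089/4333]
step 0: x' = x̄ + K·y = [-608/619, -2983/8666]
step 0: P' = (I − K·H)·P̄ = [479/619 67/619; 67/619 2089/8666]
step 1: x̄ = F·x = [15751/4333, -17461/8666]
step 1: P̄ = F·P·Fᵀ + Q = [52982/4333 -21485/4333; -21485/4333 39801/8666]
step 1: y = z − H·x̄ = [13971/1238, 8795/4333]
step 1: S = H·P̄·Hᵀ + R = [94505/1238 17963/619; 17963/619 83935/4333]
step 1: K = P̄·Hᵀ·S⁻¹ = [-2443730/5516811 836596/5516811; 125741/5516811 2427638/5516811]
step 1: x' = x̄ + K·y = [-157444/149103, -128897/149103]
step 1: P' = (I − K·H)·P̄ = [3874744/5516811 418298/5516811; 418298/5516811 1213819/5516811]
step 2: x̄ = F·x = [730126/149103, -544135/149103]
step 2: P̄ = F·P·Fᵀ + Q = [61297981/5516811 -23508424/5516811; -23508424/5516811 22825714/5516811]
step 2: y = z − H·x̄ = [568727/49701, 790064/149103]
step 2: S = H·P̄·Hᵀ + R = [42066863/612979 46561708/1838937; 46561708/1838937 96819667/5516811]
step 2: K = P̄·Hᵀ·S⁻¹ = [-1373660210/3107621983 472727368/3107621983; 69842562/3107621983 1364510108/3107621983]
step 2: x' = x̄ + K·y = [2003497800/3107621983, -3311479457/3107621983]
step 2: P' = (I − K·H)·P̄ = [2178672157/3107621983 236363684/3107621983; 236363684/3107621983 682255054/3107621983]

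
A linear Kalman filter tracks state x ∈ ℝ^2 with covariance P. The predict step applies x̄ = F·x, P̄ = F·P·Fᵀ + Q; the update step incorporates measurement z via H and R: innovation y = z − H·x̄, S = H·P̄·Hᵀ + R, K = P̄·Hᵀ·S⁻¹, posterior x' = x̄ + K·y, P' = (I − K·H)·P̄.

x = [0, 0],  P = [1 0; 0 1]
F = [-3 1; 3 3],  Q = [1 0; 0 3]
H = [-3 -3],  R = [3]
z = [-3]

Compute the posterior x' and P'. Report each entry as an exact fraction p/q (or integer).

x' = [15/61, 45/61]
P' = [596/61 -591/61; -591/61 606/61]

x̄ = F·x = [0, 0]
P̄ = F·P·Fᵀ + Q = [11 -6; -6 21]
y = z − H·x̄ = [-3]
S = H·P̄·Hᵀ + R = [183]
K = P̄·Hᵀ·S⁻¹ = [-5/61; -15/61]
x' = x̄ + K·y = [15/61, 45/61]
P' = (I − K·H)·P̄ = [596/61 -591/61; -591/61 606/61]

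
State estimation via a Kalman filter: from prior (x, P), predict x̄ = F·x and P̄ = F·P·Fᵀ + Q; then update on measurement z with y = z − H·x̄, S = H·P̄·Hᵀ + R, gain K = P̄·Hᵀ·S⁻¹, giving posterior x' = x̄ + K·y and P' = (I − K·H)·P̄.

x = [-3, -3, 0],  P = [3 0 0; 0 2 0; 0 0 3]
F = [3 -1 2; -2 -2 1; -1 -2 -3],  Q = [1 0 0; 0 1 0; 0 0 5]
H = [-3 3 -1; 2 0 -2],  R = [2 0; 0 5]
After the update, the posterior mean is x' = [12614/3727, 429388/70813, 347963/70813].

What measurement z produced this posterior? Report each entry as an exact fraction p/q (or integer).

z = [3, -3]

x̄ = F·x = [-6, 12, 9]
P̄ = F·P·Fᵀ + Q = [42 -8 -23; -8 24 5; -23 5 43]
S = H·P̄·Hᵀ + R = [615 -336; -336 529]
K = P̄·Hᵀ·S⁻¹ = [-1237/11181 654/3727; 39403/212439 4862/70813; -22663/212439 -22468/70813]
x' − x̄ = [34976/3727, -420368/70813, -289354/70813] = K·y
y = (KᵀK)⁻¹·Kᵀ·(x' − x̄) = [-42, 27]
z = y + H·x̄ = [-42, 27] + [45, -30] = [3, -3]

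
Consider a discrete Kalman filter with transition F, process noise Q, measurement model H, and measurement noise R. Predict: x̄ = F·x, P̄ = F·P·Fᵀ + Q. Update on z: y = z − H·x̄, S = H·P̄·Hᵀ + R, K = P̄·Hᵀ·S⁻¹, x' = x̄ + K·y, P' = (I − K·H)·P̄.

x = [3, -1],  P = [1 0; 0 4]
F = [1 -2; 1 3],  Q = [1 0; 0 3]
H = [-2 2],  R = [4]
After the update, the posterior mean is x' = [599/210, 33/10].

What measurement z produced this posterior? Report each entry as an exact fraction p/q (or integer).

z = [1]

x̄ = F·x = [5, 0]
P̄ = F·P·Fᵀ + Q = [18 -23; -23 40]
S = H·P̄·Hᵀ + R = [420]
K = P̄·Hᵀ·S⁻¹ = [-41/210; 3/10]
x' − x̄ = [-451/210, 33/10] = K·y
y = (KᵀK)⁻¹·Kᵀ·(x' − x̄) = [11]
z = y + H·x̄ = [11] + [-10] = [1]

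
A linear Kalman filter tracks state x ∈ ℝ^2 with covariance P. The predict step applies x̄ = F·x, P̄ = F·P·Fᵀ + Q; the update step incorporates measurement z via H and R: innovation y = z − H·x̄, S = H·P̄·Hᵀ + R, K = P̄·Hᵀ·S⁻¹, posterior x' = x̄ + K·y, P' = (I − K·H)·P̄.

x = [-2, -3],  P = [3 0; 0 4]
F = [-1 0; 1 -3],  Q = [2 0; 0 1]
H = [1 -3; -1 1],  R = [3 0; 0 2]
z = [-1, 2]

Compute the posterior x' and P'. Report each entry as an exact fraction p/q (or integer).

x̄ = F·x = [2, 7]
P̄ = F·P·Fᵀ + Q = [5 -3; -3 40]
y = z − H·x̄ = [18, -3]
S = H·P̄·Hᵀ + R = [386 -137; -137 53]
K = P̄·Hᵀ·S⁻¹ = [-118/563 -390/563; -628/1689 -253/1689]
x' = x̄ + K·y = [172/563, 426/563]
P' = (I − K·H)·P̄ = [1347/563 567/563; 567/563 1195/1689]

x' = [172/563, 426/563]
P' = [1347/563 567/563; 567/563 1195/1689]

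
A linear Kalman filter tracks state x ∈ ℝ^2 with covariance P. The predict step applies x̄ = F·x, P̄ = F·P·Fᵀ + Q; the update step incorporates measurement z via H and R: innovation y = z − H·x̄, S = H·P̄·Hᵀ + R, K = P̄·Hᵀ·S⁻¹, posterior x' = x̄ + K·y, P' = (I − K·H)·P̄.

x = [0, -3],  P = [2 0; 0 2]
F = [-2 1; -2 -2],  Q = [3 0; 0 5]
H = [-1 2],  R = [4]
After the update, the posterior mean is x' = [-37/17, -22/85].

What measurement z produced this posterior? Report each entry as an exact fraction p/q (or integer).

z = [1]

x̄ = F·x = [-3, 6]
P̄ = F·P·Fᵀ + Q = [13 4; 4 21]
S = H·P̄·Hᵀ + R = [85]
K = P̄·Hᵀ·S⁻¹ = [-1/17; 38/85]
x' − x̄ = [14/17, -532/85] = K·y
y = (KᵀK)⁻¹·Kᵀ·(x' − x̄) = [-14]
z = y + H·x̄ = [-14] + [15] = [1]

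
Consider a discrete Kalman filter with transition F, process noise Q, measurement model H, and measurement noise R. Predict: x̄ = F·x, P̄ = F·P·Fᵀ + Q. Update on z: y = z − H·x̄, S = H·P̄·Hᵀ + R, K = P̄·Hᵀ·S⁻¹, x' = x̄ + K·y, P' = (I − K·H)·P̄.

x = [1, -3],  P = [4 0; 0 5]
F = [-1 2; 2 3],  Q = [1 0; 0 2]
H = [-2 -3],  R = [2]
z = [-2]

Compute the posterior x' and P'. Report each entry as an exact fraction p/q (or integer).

x̄ = F·x = [-7, -7]
P̄ = F·P·Fᵀ + Q = [25 22; 22 63]
y = z − H·x̄ = [-37]
S = H·P̄·Hᵀ + R = [933]
K = P̄·Hᵀ·S⁻¹ = [-116/933; -233/933]
x' = x̄ + K·y = [-2239/933, 2090/933]
P' = (I − K·H)·P̄ = [9869/933 -6502/933; -6502/933 4490/933]

x' = [-2239/933, 2090/933]
P' = [9869/933 -6502/933; -6502/933 4490/933]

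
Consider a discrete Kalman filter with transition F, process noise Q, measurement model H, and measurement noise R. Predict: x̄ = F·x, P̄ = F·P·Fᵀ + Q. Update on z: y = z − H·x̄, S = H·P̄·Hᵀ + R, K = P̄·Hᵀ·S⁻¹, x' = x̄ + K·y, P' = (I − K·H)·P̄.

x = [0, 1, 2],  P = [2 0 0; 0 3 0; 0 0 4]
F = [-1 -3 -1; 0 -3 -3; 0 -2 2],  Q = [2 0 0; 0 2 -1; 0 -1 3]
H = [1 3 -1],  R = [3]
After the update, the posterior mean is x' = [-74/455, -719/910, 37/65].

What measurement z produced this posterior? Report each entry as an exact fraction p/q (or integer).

x̄ = F·x = [-5, -9, 2]
P̄ = F·P·Fᵀ + Q = [35 39 10; 39 65 -7; 10 -7 31]
S = H·P̄·Hᵀ + R = [910]
K = P̄·Hᵀ·S⁻¹ = [71/455; 241/910; -3/65]
x' − x̄ = [2201/455, 7471/910, -93/65] = K·y
y = (KᵀK)⁻¹·Kᵀ·(x' − x̄) = [31]
z = y + H·x̄ = [31] + [-34] = [-3]

z = [-3]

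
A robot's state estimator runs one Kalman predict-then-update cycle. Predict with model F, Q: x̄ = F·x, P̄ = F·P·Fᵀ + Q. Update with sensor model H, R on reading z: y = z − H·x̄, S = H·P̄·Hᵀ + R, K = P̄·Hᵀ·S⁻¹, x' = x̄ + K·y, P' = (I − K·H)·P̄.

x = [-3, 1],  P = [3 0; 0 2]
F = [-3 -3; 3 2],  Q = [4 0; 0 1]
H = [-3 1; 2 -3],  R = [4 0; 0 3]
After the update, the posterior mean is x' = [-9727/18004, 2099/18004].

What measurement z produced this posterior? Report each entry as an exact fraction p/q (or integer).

z = [1, -2]

x̄ = F·x = [6, -7]
P̄ = F·P·Fᵀ + Q = [49 -39; -39 36]
S = H·P̄·Hᵀ + R = [715 -831; -831 991]
K = P̄·Hᵀ·S⁻¹ = [-5661/18004 -841/18004; -2943/18004 -5847/18004]
x' − x̄ = [-117751/18004, 128127/18004] = K·y
y = (KᵀK)⁻¹·Kᵀ·(x' − x̄) = [26, -35]
z = y + H·x̄ = [26, -35] + [-25, 33] = [1, -2]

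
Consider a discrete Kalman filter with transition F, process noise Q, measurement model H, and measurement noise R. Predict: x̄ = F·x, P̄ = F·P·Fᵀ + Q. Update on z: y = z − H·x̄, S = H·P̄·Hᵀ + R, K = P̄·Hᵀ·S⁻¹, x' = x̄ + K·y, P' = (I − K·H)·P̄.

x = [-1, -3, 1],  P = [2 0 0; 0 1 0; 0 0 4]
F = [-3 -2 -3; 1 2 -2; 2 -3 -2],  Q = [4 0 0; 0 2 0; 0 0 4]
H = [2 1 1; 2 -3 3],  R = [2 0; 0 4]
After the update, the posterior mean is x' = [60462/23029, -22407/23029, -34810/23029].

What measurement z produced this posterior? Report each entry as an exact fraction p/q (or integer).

x̄ = F·x = [6, -9, 5]
P̄ = F·P·Fᵀ + Q = [62 14 18; 14 24 14; 18 14 37]
S = H·P̄·Hᵀ + R = [467 375; 375 597]
K = P̄·Hᵀ·S⁻¹ = [7022/23029 2506/69087; 6692/23029 -12842/69087; 2094/23029 2735/23029]
x' − x̄ = [-77712/23029, 184854/23029, -149955/23029] = K·y
y = (KᵀK)⁻¹·Kᵀ·(x' − x̄) = [-5, -51]
z = y + H·x̄ = [-5, -51] + [8, 54] = [3, 3]

z = [3, 3]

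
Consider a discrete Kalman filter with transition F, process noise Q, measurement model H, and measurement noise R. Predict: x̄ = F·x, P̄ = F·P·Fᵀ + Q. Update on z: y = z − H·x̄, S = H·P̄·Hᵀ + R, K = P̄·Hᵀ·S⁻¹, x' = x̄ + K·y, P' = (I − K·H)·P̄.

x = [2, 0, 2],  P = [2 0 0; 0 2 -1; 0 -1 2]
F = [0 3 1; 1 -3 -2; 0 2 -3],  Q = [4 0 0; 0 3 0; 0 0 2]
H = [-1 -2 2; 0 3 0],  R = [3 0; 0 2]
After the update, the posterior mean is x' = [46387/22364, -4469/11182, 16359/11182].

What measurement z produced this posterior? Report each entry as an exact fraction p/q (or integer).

x̄ = F·x = [2, -2, -6]
P̄ = F·P·Fᵀ + Q = [18 -13 13; -13 19 -5; 13 -5 40]
S = H·P̄·Hᵀ + R = [193 -105; -105 173]
K = P̄·Hᵀ·S⁻¹ = [1787/22364 -3957/22364; -35/11182 3663/11182; 5873/11182 2595/11182]
x' − x̄ = [1659/22364, 17895/11182, 83451/11182] = K·y
y = (KᵀK)⁻¹·Kᵀ·(x' − x̄) = [12, 5]
z = y + H·x̄ = [12, 5] + [-10, -6] = [2, -1]

z = [2, -1]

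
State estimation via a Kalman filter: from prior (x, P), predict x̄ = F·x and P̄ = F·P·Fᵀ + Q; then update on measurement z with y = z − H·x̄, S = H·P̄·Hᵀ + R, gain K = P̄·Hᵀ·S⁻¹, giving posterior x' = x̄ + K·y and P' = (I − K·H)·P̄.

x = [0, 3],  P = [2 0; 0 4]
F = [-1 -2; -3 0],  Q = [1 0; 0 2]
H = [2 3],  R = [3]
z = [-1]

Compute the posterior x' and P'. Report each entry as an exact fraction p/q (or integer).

x̄ = F·x = [-6, 0]
P̄ = F·P·Fᵀ + Q = [19 6; 6 20]
y = z − H·x̄ = [11]
S = H·P̄·Hᵀ + R = [331]
K = P̄·Hᵀ·S⁻¹ = [56/331; 72/331]
x' = x̄ + K·y = [-1370/331, 792/331]
P' = (I − K·H)·P̄ = [3153/331 -2046/331; -2046/331 1436/331]

x' = [-1370/331, 792/331]
P' = [3153/331 -2046/331; -2046/331 1436/331]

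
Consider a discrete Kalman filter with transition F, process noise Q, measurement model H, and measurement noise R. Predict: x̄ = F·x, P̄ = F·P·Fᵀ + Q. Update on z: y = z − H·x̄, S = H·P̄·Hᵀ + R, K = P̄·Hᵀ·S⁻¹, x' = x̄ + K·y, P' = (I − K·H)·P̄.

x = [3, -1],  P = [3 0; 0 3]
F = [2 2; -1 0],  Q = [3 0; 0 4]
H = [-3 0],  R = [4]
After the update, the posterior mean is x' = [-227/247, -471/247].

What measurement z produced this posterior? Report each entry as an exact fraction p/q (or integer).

x̄ = F·x = [4, -3]
P̄ = F·P·Fᵀ + Q = [27 -6; -6 7]
S = H·P̄·Hᵀ + R = [247]
K = P̄·Hᵀ·S⁻¹ = [-81/247; 18/247]
x' − x̄ = [-1215/247, 270/247] = K·y
y = (KᵀK)⁻¹·Kᵀ·(x' − x̄) = [15]
z = y + H·x̄ = [15] + [-12] = [3]

z = [3]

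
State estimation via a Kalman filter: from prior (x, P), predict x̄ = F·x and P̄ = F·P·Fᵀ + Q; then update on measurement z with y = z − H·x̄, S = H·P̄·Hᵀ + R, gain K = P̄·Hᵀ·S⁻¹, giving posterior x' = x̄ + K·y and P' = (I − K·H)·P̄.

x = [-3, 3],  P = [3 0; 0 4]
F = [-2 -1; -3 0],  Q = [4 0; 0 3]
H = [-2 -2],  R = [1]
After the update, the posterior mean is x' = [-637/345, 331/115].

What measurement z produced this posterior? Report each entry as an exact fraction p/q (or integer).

x̄ = F·x = [3, 9]
P̄ = F·P·Fᵀ + Q = [20 18; 18 30]
S = H·P̄·Hᵀ + R = [345]
K = P̄·Hᵀ·S⁻¹ = [-76/345; -32/115]
x' − x̄ = [-1672/345, -704/115] = K·y
y = (KᵀK)⁻¹·Kᵀ·(x' − x̄) = [22]
z = y + H·x̄ = [22] + [-24] = [-2]

z = [-2]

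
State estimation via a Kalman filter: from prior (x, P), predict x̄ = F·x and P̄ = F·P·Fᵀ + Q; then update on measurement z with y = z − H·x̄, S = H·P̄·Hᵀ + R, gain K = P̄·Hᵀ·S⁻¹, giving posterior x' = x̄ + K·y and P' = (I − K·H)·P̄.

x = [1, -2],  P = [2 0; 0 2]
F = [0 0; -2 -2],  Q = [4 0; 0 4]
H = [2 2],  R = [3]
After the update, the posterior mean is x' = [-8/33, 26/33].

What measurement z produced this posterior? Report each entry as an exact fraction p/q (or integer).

x̄ = F·x = [0, 2]
P̄ = F·P·Fᵀ + Q = [4 0; 0 20]
S = H·P̄·Hᵀ + R = [99]
K = P̄·Hᵀ·S⁻¹ = [8/99; 40/99]
x' − x̄ = [-8/33, -40/33] = K·y
y = (KᵀK)⁻¹·Kᵀ·(x' − x̄) = [-3]
z = y + H·x̄ = [-3] + [4] = [1]

z = [1]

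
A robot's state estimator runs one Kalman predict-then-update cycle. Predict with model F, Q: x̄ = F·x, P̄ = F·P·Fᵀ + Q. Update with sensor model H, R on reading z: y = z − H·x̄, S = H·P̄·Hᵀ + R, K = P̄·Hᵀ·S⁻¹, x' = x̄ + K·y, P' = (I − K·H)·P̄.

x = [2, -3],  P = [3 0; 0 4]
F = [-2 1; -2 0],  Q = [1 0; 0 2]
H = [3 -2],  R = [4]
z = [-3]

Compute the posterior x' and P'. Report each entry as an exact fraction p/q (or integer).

x̄ = F·x = [-7, -4]
P̄ = F·P·Fᵀ + Q = [17 12; 12 14]
y = z − H·x̄ = [10]
S = H·P̄·Hᵀ + R = [69]
K = P̄·Hᵀ·S⁻¹ = [9/23; 8/69]
x' = x̄ + K·y = [-71/23, -196/69]
P' = (I − K·H)·P̄ = [148/23 204/23; 204/23 902/69]

x' = [-71/23, -196/69]
P' = [148/23 204/23; 204/23 902/69]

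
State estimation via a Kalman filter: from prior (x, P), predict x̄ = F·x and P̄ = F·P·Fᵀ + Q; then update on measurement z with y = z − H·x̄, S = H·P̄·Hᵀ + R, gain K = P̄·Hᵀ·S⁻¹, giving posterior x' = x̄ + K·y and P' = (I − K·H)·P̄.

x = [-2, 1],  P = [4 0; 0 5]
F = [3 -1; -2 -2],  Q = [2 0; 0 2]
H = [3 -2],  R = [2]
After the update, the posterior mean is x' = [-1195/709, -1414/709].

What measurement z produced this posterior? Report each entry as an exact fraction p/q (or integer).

z = [-1]

x̄ = F·x = [-7, 2]
P̄ = F·P·Fᵀ + Q = [43 -14; -14 38]
S = H·P̄·Hᵀ + R = [709]
K = P̄·Hᵀ·S⁻¹ = [157/709; -118/709]
x' − x̄ = [3768/709, -2832/709] = K·y
y = (KᵀK)⁻¹·Kᵀ·(x' − x̄) = [24]
z = y + H·x̄ = [24] + [-25] = [-1]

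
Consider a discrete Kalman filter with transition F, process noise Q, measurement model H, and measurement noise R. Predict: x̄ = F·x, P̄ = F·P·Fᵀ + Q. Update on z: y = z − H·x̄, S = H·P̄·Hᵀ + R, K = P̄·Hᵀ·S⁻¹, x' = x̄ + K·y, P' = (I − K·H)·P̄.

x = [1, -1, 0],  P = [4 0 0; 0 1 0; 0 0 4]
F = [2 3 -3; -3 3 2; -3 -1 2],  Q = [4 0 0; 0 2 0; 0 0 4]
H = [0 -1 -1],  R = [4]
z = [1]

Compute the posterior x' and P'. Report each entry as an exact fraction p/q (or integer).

x' = [-142/37, -274/111, 149/111]
P' = [1055/37 237/37 -297/37; 237/37 721/111 -497/111; -297/37 -497/111 709/111]

x̄ = F·x = [-1, -6, -2]
P̄ = F·P·Fᵀ + Q = [65 -39 -51; -39 63 49; -51 49 57]
y = z − H·x̄ = [-7]
S = H·P̄·Hᵀ + R = [222]
K = P̄·Hᵀ·S⁻¹ = [15/37; -56/111; -53/111]
x' = x̄ + K·y = [-142/37, -274/111, 149/111]
P' = (I − K·H)·P̄ = [1055/37 237/37 -297/37; 237/37 721/111 -497/111; -297/37 -497/111 709/111]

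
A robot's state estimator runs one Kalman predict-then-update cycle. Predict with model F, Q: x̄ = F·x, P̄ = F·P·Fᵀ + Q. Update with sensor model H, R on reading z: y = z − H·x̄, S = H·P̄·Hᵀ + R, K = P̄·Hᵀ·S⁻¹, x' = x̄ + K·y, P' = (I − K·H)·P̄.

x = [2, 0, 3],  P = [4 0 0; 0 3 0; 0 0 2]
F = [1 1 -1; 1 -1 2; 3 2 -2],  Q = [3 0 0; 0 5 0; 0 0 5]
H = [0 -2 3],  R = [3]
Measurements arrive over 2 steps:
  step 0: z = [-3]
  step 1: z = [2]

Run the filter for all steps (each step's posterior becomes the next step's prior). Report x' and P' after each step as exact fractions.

step 0: x̄ = F·x = [-1, 8, 0]
step 0: P̄ = F·P·Fᵀ + Q = [12 -3 22; -3 20 -2; 22 -2 61]
step 0: y = z − H·x̄ = [13]
step 0: S = H·P̄·Hᵀ + R = [656]
step 0: K = P̄·Hᵀ·S⁻¹ = [9/82; -23/328; 187/656]
step 0: x' = x̄ + K·y = [35/82, 2325/328, 2431/656]
step 0: P' = (I − K·H)·P̄ = [168/41 84/41 121/82; 84/41 2751/164 3645/328; 121/82 3645/328 5047/656]
step 1: x̄ = F·x = [2499/656, 3/4, 2639/328]
step 1: P̄ = F·P·Fᵀ + Q = [6879/656 27/4 6443/328; 27/4 14 37/2; 6443/328 37/2 9467/164]
step 1: y = z − H·x̄ = [-6769/328]
step 1: S = H·P̄·Hᵀ + R = [58471/164]
step 1: K = P̄·Hᵀ·S⁻¹ = [14901/116942; 4510/58471; 22333/58471]
step 1: x' = x̄ + K·y = [9855/8353, -14063/16706, 2729/16706]
step 1: P' = (I − K·H)·P̄ = [274668/58471 379581/116942 267955/116942; 379581/116942 694569/58471 467556/58471; 267955/116942 467556/58471 334037/58471]

step 0: x' = [35/82, 2325/328, 2431/656], P' = [168/41 84/41 121/82; 84/41 2751/164 3645/328; 121/82 3645/328 5047/656]
step 1: x' = [9855/8353, -14063/16706, 2729/16706], P' = [274668/58471 379581/116942 267955/116942; 379581/116942 694569/58471 467556/58471; 267955/116942 467556/58471 334037/58471]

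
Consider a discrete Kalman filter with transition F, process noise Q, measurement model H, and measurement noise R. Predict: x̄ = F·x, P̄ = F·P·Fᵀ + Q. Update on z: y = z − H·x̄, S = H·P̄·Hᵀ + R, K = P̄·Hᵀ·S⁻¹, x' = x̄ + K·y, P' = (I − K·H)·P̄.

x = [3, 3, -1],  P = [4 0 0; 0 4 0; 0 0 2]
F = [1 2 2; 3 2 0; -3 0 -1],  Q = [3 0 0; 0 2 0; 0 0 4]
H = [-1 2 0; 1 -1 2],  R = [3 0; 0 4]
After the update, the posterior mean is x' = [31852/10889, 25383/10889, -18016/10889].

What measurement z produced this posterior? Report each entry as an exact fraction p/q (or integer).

z = [1, -3]

x̄ = F·x = [7, 15, -8]
P̄ = F·P·Fᵀ + Q = [31 28 -16; 28 54 -36; -16 -36 42]
S = H·P̄·Hᵀ + R = [138 -167; -167 281]
K = P̄·Hᵀ·S⁻¹ = [2182/10889 173/10889; 6114/10889 -164/10889; 1632/10889 5000/10889]
x' − x̄ = [-44371/10889, -137952/10889, 69096/10889] = K·y
y = (KᵀK)⁻¹·Kᵀ·(x' − x̄) = [-22, 21]
z = y + H·x̄ = [-22, 21] + [23, -24] = [1, -3]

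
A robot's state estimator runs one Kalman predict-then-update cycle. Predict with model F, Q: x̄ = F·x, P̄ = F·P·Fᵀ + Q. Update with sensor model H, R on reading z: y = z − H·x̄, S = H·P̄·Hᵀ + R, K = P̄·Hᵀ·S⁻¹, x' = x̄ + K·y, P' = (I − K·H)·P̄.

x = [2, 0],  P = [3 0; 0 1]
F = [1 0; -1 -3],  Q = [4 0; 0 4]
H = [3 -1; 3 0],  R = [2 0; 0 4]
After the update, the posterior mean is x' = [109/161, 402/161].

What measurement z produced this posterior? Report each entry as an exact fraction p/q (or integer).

z = [-1, 3]

x̄ = F·x = [2, -2]
P̄ = F·P·Fᵀ + Q = [7 -3; -3 16]
S = H·P̄·Hᵀ + R = [99 72; 72 67]
K = P̄·Hᵀ·S⁻¹ = [32/483 39/161; -1027/1449 101/161]
x' − x̄ = [-213/161, 724/161] = K·y
y = (KᵀK)⁻¹·Kᵀ·(x' − x̄) = [-9, -3]
z = y + H·x̄ = [-9, -3] + [8, 6] = [-1, 3]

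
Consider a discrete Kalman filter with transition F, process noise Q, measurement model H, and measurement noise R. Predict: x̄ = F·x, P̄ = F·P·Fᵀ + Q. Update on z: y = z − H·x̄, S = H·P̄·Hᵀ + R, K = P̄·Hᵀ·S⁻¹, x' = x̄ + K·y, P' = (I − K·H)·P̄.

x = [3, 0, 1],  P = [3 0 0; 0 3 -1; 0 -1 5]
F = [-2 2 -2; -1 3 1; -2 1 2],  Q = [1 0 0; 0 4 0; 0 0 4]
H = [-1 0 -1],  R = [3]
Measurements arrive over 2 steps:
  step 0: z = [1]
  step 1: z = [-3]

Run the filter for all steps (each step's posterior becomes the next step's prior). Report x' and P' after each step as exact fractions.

step 0: x̄ = F·x = [-8, -2, -4]
step 0: P̄ = F·P·Fᵀ + Q = [53 18 -4; 18 33 18; -4 18 35]
step 0: y = z − H·x̄ = [-11]
step 0: S = H·P̄·Hᵀ + R = [83]
step 0: K = P̄·Hᵀ·S⁻¹ = [-49/83; -36/83; -31/83]
step 0: x' = x̄ + K·y = [-125/83, 230/83, 9/83]
step 0: P' = (I − K·H)·P̄ = [1998/83 -270/83 -1851/83; -270/83 1443/83 378/83; -1851/83 378/83 1944/83]
step 1: x̄ = F·x = [692/83, 824/83, 6]
step 1: P̄ = F·P·Fᵀ + Q = [5951/83 9414/83 66; 9414/83 24851/83 291; 66 291 421]
step 1: y = z − H·x̄ = [941/83]
step 1: S = H·P̄·Hᵀ + R = [52099/83]
step 1: K = P̄·Hᵀ·S⁻¹ = [-11429/52099; -33567/52099; -40421/52099]
step 1: x' = x̄ + K·y = [304793/52099, 136663/52099, -145673/52099]
step 1: P' = (I − K·H)·P̄ = [2161676/52099 1287021/52099 -2127389/52099; 1287021/52099 2023720/52099 -1186320/52099; -2127389/52099 -1186320/52099 2248652/52099]

step 0: x' = [-125/83, 230/83, 9/83], P' = [1998/83 -270/83 -1851/83; -270/83 1443/83 378/83; -1851/83 378/83 1944/83]
step 1: x' = [304793/52099, 136663/52099, -145673/52099], P' = [2161676/52099 1287021/52099 -2127389/52099; 1287021/52099 2023720/52099 -1186320/52099; -2127389/52099 -1186320/52099 2248652/52099]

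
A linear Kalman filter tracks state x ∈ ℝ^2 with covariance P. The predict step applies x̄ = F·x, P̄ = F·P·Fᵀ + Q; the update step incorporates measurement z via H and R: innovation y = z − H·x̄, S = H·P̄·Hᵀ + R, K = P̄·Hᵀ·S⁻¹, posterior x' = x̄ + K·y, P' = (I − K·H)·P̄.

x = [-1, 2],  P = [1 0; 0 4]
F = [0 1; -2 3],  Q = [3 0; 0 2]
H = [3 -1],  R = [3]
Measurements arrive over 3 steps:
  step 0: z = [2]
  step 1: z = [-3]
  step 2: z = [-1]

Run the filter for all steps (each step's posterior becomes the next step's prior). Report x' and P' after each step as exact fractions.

step 0: x̄ = F·x = [2, 8]
step 0: P̄ = F·P·Fᵀ + Q = [7 12; 12 42]
step 0: y = z − H·x̄ = [4]
step 0: S = H·P̄·Hᵀ + R = [36]
step 0: K = P̄·Hᵀ·S⁻¹ = [1/4; -1/6]
step 0: x' = x̄ + K·y = [3, 22/3]
step 0: P' = (I − K·H)·P̄ = [19/4 27/2; 27/2 41]
step 1: x̄ = F·x = [22/3, 16]
step 1: P̄ = F·P·Fᵀ + Q = [44 96; 96 228]
step 1: y = z − H·x̄ = [-9]
step 1: S = H·P̄·Hᵀ + R = [51]
step 1: K = P̄·Hᵀ·S⁻¹ = [12/17; 20/17]
step 1: x' = x̄ + K·y = [50/51, 92/17]
step 1: P' = (I − K·H)·P̄ = [316/17 912/17; 912/17 2676/17]
step 2: x̄ = F·x = [92/17, 728/51]
step 2: P̄ = F·P·Fᵀ + Q = [2727/17 6204/17; 6204/17 14438/17]
step 2: y = z − H·x̄ = [-151/51]
step 2: S = H·P̄·Hᵀ + R = [1808/17]
step 2: K = P̄·Hᵀ·S⁻¹ = [1977/1808; 2087/904]
step 2: x' = x̄ + K·y = [3931/1808, 6725/904]
step 2: P' = (I − K·H)·P̄ = [60111/1808 87201/904; 87201/904 127671/452]

step 0: x' = [3, 22/3], P' = [19/4 27/2; 27/2 41]
step 1: x' = [50/51, 92/17], P' = [316/17 912/17; 912/17 2676/17]
step 2: x' = [3931/1808, 6725/904], P' = [60111/1808 87201/904; 87201/904 127671/452]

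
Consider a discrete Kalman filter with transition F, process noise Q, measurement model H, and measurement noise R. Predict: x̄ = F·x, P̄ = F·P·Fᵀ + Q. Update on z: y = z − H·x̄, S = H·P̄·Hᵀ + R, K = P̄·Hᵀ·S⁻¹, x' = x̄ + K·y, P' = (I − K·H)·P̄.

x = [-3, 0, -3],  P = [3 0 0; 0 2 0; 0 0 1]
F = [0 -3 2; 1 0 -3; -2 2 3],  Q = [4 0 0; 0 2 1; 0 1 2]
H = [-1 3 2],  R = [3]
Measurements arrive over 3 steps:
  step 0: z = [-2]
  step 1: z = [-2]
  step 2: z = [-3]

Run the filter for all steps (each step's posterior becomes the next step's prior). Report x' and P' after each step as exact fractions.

step 0: x' = [94/171, 626/171, -1033/171], P' = [1310/171 94/171 430/171; 94/171 1994/171 -2914/171; 430/171 -2914/171 4625/171]
step 1: x' = [2957/21465, 21811/17172, -24059/8586], P' = [1042754/107325 -14263/4293 198206/21465; -14263/4293 107729/17172 -91147/8586; 198206/21465 -91147/8586 87158/4293]
step 2: x' = [386833546/751976441, 1071436754/751976441, -2525112367/751976441], P' = [6692544448/751976441 -1791871795/751976441 5599375094/751976441; -1791871795/751976441 3973004937/751976441 -6543754712/751976441; 5599375094/751976441 -6543754712/751976441 12493450723/751976441]

step 0: x̄ = F·x = [-6, 6, -3]
step 0: P̄ = F·P·Fᵀ + Q = [26 -6 -6; -6 14 -14; -6 -14 31]
step 0: y = z − H·x̄ = [-20]
step 0: S = H·P̄·Hᵀ + R = [171]
step 0: K = P̄·Hᵀ·S⁻¹ = [-56/171; 20/171; 26/171]
step 0: x' = x̄ + K·y = [94/171, 626/171, -1033/171]
step 0: P' = (I − K·H)·P̄ = [1310/171 94/171 430/171; 94/171 1994/171 -2914/171; 430/171 -2914/171 4625/171]
step 1: x̄ = F·x = [-3944/171, 3193/171, -2035/171]
step 1: P̄ = F·P·Fᵀ + Q = [72098/171 -53398/171 29200/171; -53398/171 40697/171 -22532/171; 29200/171 -22532/171 14303/171]
step 1: y = z − H·x̄ = [-3265/57]
step 1: S = H·P̄·Hᵀ + R = [47700/19]
step 1: K = P̄·Hᵀ·S⁻¹ = [-14491/35775; 1739/5724; -2273/14310]
step 1: x' = x̄ + K·y = [2957/21465, 21811/17172, -24059/8586]
step 1: P' = (I − K·H)·P̄ = [1042754/107325 -14263/4293 198206/21465; -14263/4293 107729/17172 -91147/8586; 198206/21465 -91147/8586 87158/4293]
step 2: x̄ = F·x = [-161669/17172, 366799/42930, -43943/7155]
step 2: P̄ = F·P·Fᵀ + Q = [4620305/17172 -8110381/42930 575132/7155; -8110381/42930 14921774/107325 -2182196/35775; 575132/7155 -2182196/35775 441959/11925]
step 2: y = z − H·x̄ = [-2212087/85860]
step 2: S = H·P̄·Hᵀ + R = [751976441/429300]
step 2: K = P̄·Hᵀ·S⁻¹ = [-289803215/751976441; 207792394/751976441; -81245928/751976441]
step 2: x' = x̄ + K·y = [386833546/751976441, 1071436754/751976441, -2525112367/751976441]
step 2: P' = (I − K·H)·P̄ = [6692544448/751976441 -1791871795/751976441 5599375094/751976441; -1791871795/751976441 3973004937/751976441 -6543754712/751976441; 5599375094/751976441 -6543754712/751976441 12493450723/751976441]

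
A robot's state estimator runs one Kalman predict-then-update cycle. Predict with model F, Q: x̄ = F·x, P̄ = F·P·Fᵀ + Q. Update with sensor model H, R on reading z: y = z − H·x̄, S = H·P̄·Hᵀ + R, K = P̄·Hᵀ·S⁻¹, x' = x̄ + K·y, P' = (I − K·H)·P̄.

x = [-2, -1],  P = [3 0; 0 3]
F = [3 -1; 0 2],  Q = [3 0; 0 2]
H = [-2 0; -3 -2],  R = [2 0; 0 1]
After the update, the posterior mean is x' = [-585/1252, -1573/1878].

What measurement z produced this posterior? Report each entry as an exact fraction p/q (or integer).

x̄ = F·x = [-5, -2]
P̄ = F·P·Fᵀ + Q = [33 -6; -6 14]
S = H·P̄·Hᵀ + R = [134 174; 174 282]
K = P̄·Hᵀ·S⁻¹ = [-579/1252 -29/1252; 427/626 -857/1878]
x' − x̄ = [5675/1252, 2183/1878] = K·y
y = (KᵀK)⁻¹·Kᵀ·(x' − x̄) = [-9, -16]
z = y + H·x̄ = [-9, -16] + [10, 19] = [1, 3]

z = [1, 3]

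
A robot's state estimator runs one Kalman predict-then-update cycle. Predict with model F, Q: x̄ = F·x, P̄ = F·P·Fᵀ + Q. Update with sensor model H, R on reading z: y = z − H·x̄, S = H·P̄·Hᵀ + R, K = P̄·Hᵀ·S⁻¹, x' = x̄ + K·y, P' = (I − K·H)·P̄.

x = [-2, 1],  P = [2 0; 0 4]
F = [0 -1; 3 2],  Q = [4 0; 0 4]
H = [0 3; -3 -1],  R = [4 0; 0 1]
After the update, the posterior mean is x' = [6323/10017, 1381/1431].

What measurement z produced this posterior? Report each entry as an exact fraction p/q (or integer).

z = [3, -3]

x̄ = F·x = [-1, -4]
P̄ = F·P·Fᵀ + Q = [8 -8; -8 38]
S = H·P̄·Hᵀ + R = [346 -42; -42 63]
K = P̄·Hᵀ·S⁻¹ = [-52/477 -3272/10017; 157/477 -4/1431]
x' − x̄ = [16340/10017, 7105/1431] = K·y
y = (KᵀK)⁻¹·Kᵀ·(x' − x̄) = [15, -10]
z = y + H·x̄ = [15, -10] + [-12, 7] = [3, -3]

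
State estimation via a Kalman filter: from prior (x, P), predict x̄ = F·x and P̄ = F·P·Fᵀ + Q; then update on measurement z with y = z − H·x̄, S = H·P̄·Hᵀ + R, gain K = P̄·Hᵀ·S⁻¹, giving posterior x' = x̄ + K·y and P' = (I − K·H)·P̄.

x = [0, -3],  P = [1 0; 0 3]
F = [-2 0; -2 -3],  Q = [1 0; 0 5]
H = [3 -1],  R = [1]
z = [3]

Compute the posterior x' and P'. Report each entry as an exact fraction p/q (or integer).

x' = [66/29, 117/29]
P' = [169/58 248/29; 248/29 756/29]

x̄ = F·x = [0, 9]
P̄ = F·P·Fᵀ + Q = [5 4; 4 36]
y = z − H·x̄ = [12]
S = H·P̄·Hᵀ + R = [58]
K = P̄·Hᵀ·S⁻¹ = [11/58; -12/29]
x' = x̄ + K·y = [66/29, 117/29]
P' = (I − K·H)·P̄ = [169/58 248/29; 248/29 756/29]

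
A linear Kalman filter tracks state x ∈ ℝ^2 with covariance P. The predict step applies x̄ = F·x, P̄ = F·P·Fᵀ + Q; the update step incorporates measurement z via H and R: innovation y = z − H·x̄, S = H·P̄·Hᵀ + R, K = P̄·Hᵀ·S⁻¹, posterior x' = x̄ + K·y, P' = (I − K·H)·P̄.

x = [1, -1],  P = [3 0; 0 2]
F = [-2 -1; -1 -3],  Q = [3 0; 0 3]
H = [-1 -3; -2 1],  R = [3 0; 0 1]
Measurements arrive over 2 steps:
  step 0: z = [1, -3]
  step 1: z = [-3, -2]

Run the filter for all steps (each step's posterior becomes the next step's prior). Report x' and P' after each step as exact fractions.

step 0: x' = [1811/1672, -277/418], P' = [3219/13376 207/3344; 207/3344 219/836]
step 1: x' = [6514491/5747515, 683963/1149503], P' = [1333536/5747515 68235/1149503; 68235/1149503 291942/1149503]

step 0: x̄ = F·x = [-1, 2]
step 0: P̄ = F·P·Fᵀ + Q = [17 12; 12 24]
step 0: y = z − H·x̄ = [6, -7]
step 0: S = H·P̄·Hᵀ + R = [308 22; 22 45]
step 0: K = P̄·Hᵀ·S⁻¹ = [-1901/13376 -255/608; -945/3344 21/152]
step 0: x' = x̄ + K·y = [1811/1672, -277/418]
step 0: P' = (I − K·H)·P̄ = [3219/13376 207/3344; 207/3344 219/836]
step 1: x̄ = F·x = [-1257/836, 1513/1672]
step 1: P̄ = F·P·Fᵀ + Q = [14955/3344 11373/6688; 11373/6688 79851/13376]
step 1: y = z − H·x̄ = [-2991/1672, -9885/1672]
step 1: S = H·P̄·Hᵀ + R = [955083/13376 -6183/13376; -6183/13376 241523/13376]
step 1: K = P̄·Hᵀ·S⁻¹ = [-785687/5747515 -2325897/5747515; -314687/1149503 155472/1149503]
step 1: x' = x̄ + K·y = [6514491/5747515, 683963/1149503]
step 1: P' = (I − K·H)·P̄ = [1333536/5747515 68235/1149503; 68235/1149503 291942/1149503]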